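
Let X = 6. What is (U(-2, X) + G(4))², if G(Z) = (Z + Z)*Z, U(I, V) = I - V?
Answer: 576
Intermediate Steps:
G(Z) = 2*Z² (G(Z) = (2*Z)*Z = 2*Z²)
(U(-2, X) + G(4))² = ((-2 - 1*6) + 2*4²)² = ((-2 - 6) + 2*16)² = (-8 + 32)² = 24² = 576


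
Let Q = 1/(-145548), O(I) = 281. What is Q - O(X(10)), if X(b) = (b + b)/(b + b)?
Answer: -40898989/145548 ≈ -281.00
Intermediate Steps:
X(b) = 1 (X(b) = (2*b)/((2*b)) = (2*b)*(1/(2*b)) = 1)
Q = -1/145548 ≈ -6.8706e-6
Q - O(X(10)) = -1/145548 - 1*281 = -1/145548 - 281 = -40898989/145548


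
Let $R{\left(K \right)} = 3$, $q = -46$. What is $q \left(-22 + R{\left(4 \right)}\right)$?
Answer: $874$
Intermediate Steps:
$q \left(-22 + R{\left(4 \right)}\right) = - 46 \left(-22 + 3\right) = \left(-46\right) \left(-19\right) = 874$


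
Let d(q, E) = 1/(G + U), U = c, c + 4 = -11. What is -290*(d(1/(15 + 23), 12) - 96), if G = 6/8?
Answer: 1588040/57 ≈ 27860.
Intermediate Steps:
G = ¾ (G = 6*(⅛) = ¾ ≈ 0.75000)
c = -15 (c = -4 - 11 = -15)
U = -15
d(q, E) = -4/57 (d(q, E) = 1/(¾ - 15) = 1/(-57/4) = -4/57)
-290*(d(1/(15 + 23), 12) - 96) = -290*(-4/57 - 96) = -290*(-5476/57) = 1588040/57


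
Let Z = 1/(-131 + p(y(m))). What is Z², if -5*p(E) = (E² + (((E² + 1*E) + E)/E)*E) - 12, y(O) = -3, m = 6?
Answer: 1/17161 ≈ 5.8272e-5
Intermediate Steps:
p(E) = 12/5 - 2*E/5 - 2*E²/5 (p(E) = -((E² + (((E² + 1*E) + E)/E)*E) - 12)/5 = -((E² + (((E² + E) + E)/E)*E) - 12)/5 = -((E² + (((E + E²) + E)/E)*E) - 12)/5 = -((E² + ((E² + 2*E)/E)*E) - 12)/5 = -((E² + (E² + 2*E)) - 12)/5 = -((2*E + 2*E²) - 12)/5 = -(-12 + 2*E + 2*E²)/5 = 12/5 - 2*E/5 - 2*E²/5)
Z = -1/131 (Z = 1/(-131 + (12/5 - ⅖*(-3) - ⅖*(-3)²)) = 1/(-131 + (12/5 + 6/5 - ⅖*9)) = 1/(-131 + (12/5 + 6/5 - 18/5)) = 1/(-131 + 0) = 1/(-131) = -1/131 ≈ -0.0076336)
Z² = (-1/131)² = 1/17161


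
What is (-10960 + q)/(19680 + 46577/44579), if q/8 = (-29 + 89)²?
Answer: 795289360/877361297 ≈ 0.90646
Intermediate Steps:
q = 28800 (q = 8*(-29 + 89)² = 8*60² = 8*3600 = 28800)
(-10960 + q)/(19680 + 46577/44579) = (-10960 + 28800)/(19680 + 46577/44579) = 17840/(19680 + 46577*(1/44579)) = 17840/(19680 + 46577/44579) = 17840/(877361297/44579) = 17840*(44579/877361297) = 795289360/877361297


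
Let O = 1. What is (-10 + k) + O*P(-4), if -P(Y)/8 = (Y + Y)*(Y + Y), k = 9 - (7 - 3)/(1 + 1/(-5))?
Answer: -518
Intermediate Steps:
k = 4 (k = 9 - 4/(1 - ⅕) = 9 - 4/⅘ = 9 - 4*5/4 = 9 - 1*5 = 9 - 5 = 4)
P(Y) = -32*Y² (P(Y) = -8*(Y + Y)*(Y + Y) = -8*2*Y*2*Y = -32*Y²)
(-10 + k) + O*P(-4) = (-10 + 4) + 1*(-32*(-4)²) = -6 + 1*(-32*16) = -6 + 1*(-512) = -6 - 512 = -518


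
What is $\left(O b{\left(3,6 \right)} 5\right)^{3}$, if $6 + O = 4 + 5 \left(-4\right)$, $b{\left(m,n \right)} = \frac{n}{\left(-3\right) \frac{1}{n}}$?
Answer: $2299968000$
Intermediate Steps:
$b{\left(m,n \right)} = - \frac{n^{2}}{3}$ ($b{\left(m,n \right)} = n \left(- \frac{n}{3}\right) = - \frac{n^{2}}{3}$)
$O = -22$ ($O = -6 + \left(4 + 5 \left(-4\right)\right) = -6 + \left(4 - 20\right) = -6 - 16 = -22$)
$\left(O b{\left(3,6 \right)} 5\right)^{3} = \left(- 22 \left(- \frac{6^{2}}{3}\right) 5\right)^{3} = \left(- 22 \left(\left(- \frac{1}{3}\right) 36\right) 5\right)^{3} = \left(\left(-22\right) \left(-12\right) 5\right)^{3} = \left(264 \cdot 5\right)^{3} = 1320^{3} = 2299968000$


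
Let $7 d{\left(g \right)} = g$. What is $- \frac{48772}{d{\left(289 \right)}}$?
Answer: $- \frac{341404}{289} \approx -1181.3$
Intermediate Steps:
$d{\left(g \right)} = \frac{g}{7}$
$- \frac{48772}{d{\left(289 \right)}} = - \frac{48772}{\frac{1}{7} \cdot 289} = - \frac{48772}{\frac{289}{7}} = \left(-48772\right) \frac{7}{289} = - \frac{341404}{289}$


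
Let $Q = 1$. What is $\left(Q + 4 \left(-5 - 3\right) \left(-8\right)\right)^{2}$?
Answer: $66049$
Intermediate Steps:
$\left(Q + 4 \left(-5 - 3\right) \left(-8\right)\right)^{2} = \left(1 + 4 \left(-5 - 3\right) \left(-8\right)\right)^{2} = \left(1 + 4 \left(-8\right) \left(-8\right)\right)^{2} = \left(1 - -256\right)^{2} = \left(1 + 256\right)^{2} = 257^{2} = 66049$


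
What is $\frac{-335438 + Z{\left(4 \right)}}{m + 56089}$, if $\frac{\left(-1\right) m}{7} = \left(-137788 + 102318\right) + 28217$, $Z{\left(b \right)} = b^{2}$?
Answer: $- \frac{167711}{53430} \approx -3.1389$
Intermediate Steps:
$m = 50771$ ($m = - 7 \left(\left(-137788 + 102318\right) + 28217\right) = - 7 \left(-35470 + 28217\right) = \left(-7\right) \left(-7253\right) = 50771$)
$\frac{-335438 + Z{\left(4 \right)}}{m + 56089} = \frac{-335438 + 4^{2}}{50771 + 56089} = \frac{-335438 + 16}{106860} = \left(-335422\right) \frac{1}{106860} = - \frac{167711}{53430}$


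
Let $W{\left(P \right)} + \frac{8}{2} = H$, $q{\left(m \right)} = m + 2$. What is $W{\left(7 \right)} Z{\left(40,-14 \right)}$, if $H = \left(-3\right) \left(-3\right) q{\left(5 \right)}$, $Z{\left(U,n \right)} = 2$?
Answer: $118$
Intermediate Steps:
$q{\left(m \right)} = 2 + m$
$H = 63$ ($H = \left(-3\right) \left(-3\right) \left(2 + 5\right) = 9 \cdot 7 = 63$)
$W{\left(P \right)} = 59$ ($W{\left(P \right)} = -4 + 63 = 59$)
$W{\left(7 \right)} Z{\left(40,-14 \right)} = 59 \cdot 2 = 118$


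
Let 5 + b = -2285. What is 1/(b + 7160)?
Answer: 1/4870 ≈ 0.00020534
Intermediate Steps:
b = -2290 (b = -5 - 2285 = -2290)
1/(b + 7160) = 1/(-2290 + 7160) = 1/4870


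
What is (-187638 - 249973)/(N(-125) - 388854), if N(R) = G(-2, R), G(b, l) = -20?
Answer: 437611/388874 ≈ 1.1253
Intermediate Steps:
N(R) = -20
(-187638 - 249973)/(N(-125) - 388854) = (-187638 - 249973)/(-20 - 388854) = -437611/(-388874) = -437611*(-1/388874) = 437611/388874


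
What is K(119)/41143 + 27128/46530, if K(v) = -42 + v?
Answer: 559855057/957191895 ≈ 0.58489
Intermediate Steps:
K(119)/41143 + 27128/46530 = (-42 + 119)/41143 + 27128/46530 = 77*(1/41143) + 27128*(1/46530) = 77/41143 + 13564/23265 = 559855057/957191895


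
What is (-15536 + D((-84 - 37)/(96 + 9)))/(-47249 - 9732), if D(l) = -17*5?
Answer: 15621/56981 ≈ 0.27414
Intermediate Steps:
D(l) = -85
(-15536 + D((-84 - 37)/(96 + 9)))/(-47249 - 9732) = (-15536 - 85)/(-47249 - 9732) = -15621/(-56981) = -15621*(-1/56981) = 15621/56981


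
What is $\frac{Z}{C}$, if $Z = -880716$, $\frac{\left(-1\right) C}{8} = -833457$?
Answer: $- \frac{73393}{555638} \approx -0.13209$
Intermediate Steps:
$C = 6667656$ ($C = \left(-8\right) \left(-833457\right) = 6667656$)
$\frac{Z}{C} = - \frac{880716}{6667656} = \left(-880716\right) \frac{1}{6667656} = - \frac{73393}{555638}$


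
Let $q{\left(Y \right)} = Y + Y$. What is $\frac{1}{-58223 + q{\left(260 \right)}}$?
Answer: $- \frac{1}{57703} \approx -1.733 \cdot 10^{-5}$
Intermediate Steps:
$q{\left(Y \right)} = 2 Y$
$\frac{1}{-58223 + q{\left(260 \right)}} = \frac{1}{-58223 + 2 \cdot 260} = \frac{1}{-58223 + 520} = \frac{1}{-57703} = - \frac{1}{57703}$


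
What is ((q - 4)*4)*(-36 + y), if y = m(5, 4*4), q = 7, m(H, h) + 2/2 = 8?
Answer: -348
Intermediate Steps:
m(H, h) = 7 (m(H, h) = -1 + 8 = 7)
y = 7
((q - 4)*4)*(-36 + y) = ((7 - 4)*4)*(-36 + 7) = (3*4)*(-29) = 12*(-29) = -348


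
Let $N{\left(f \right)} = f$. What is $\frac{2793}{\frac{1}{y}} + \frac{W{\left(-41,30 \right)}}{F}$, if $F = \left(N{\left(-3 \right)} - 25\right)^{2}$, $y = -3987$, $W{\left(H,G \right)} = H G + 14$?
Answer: $- \frac{545648935}{49} \approx -1.1136 \cdot 10^{7}$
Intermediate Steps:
$W{\left(H,G \right)} = 14 + G H$ ($W{\left(H,G \right)} = G H + 14 = 14 + G H$)
$F = 784$ ($F = \left(-3 - 25\right)^{2} = \left(-28\right)^{2} = 784$)
$\frac{2793}{\frac{1}{y}} + \frac{W{\left(-41,30 \right)}}{F} = \frac{2793}{\frac{1}{-3987}} + \frac{14 + 30 \left(-41\right)}{784} = \frac{2793}{- \frac{1}{3987}} + \left(14 - 1230\right) \frac{1}{784} = 2793 \left(-3987\right) - \frac{76}{49} = -11135691 - \frac{76}{49} = - \frac{545648935}{49}$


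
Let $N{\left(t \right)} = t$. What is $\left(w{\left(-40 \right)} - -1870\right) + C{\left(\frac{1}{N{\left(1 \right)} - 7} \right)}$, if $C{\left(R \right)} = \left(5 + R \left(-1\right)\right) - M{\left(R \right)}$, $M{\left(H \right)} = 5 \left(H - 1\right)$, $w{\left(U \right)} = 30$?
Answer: $1911$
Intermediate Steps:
$M{\left(H \right)} = -5 + 5 H$ ($M{\left(H \right)} = 5 \left(-1 + H\right) = -5 + 5 H$)
$C{\left(R \right)} = 10 - 6 R$ ($C{\left(R \right)} = \left(5 + R \left(-1\right)\right) - \left(-5 + 5 R\right) = \left(5 - R\right) - \left(-5 + 5 R\right) = 10 - 6 R$)
$\left(w{\left(-40 \right)} - -1870\right) + C{\left(\frac{1}{N{\left(1 \right)} - 7} \right)} = \left(30 - -1870\right) + \left(10 - \frac{6}{1 - 7}\right) = \left(30 + 1870\right) + \left(10 - \frac{6}{-6}\right) = 1900 + \left(10 - -1\right) = 1900 + \left(10 + 1\right) = 1900 + 11 = 1911$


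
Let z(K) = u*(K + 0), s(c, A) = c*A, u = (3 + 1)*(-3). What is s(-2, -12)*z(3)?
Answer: -864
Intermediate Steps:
u = -12 (u = 4*(-3) = -12)
s(c, A) = A*c
z(K) = -12*K (z(K) = -12*(K + 0) = -12*K)
s(-2, -12)*z(3) = (-12*(-2))*(-12*3) = 24*(-36) = -864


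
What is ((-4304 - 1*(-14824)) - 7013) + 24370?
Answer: 27877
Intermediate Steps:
((-4304 - 1*(-14824)) - 7013) + 24370 = ((-4304 + 14824) - 7013) + 24370 = (10520 - 7013) + 24370 = 3507 + 24370 = 27877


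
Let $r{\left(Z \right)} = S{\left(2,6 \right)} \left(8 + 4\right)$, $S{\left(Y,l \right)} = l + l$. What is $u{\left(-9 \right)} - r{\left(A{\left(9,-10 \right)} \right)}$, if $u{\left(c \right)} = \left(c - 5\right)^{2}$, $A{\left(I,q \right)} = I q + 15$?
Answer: $52$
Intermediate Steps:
$S{\left(Y,l \right)} = 2 l$
$A{\left(I,q \right)} = 15 + I q$
$u{\left(c \right)} = \left(-5 + c\right)^{2}$
$r{\left(Z \right)} = 144$ ($r{\left(Z \right)} = 2 \cdot 6 \left(8 + 4\right) = 12 \cdot 12 = 144$)
$u{\left(-9 \right)} - r{\left(A{\left(9,-10 \right)} \right)} = \left(-5 - 9\right)^{2} - 144 = \left(-14\right)^{2} - 144 = 196 - 144 = 52$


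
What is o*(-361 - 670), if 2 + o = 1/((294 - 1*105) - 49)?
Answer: 287649/140 ≈ 2054.6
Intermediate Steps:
o = -279/140 (o = -2 + 1/((294 - 1*105) - 49) = -2 + 1/((294 - 105) - 49) = -2 + 1/(189 - 49) = -2 + 1/140 = -279/140 ≈ -1.9929)
o*(-361 - 670) = -279*(-361 - 670)/140 = -279/140*(-1031) = 287649/140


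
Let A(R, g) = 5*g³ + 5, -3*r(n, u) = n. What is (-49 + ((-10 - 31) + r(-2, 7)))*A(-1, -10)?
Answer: 446220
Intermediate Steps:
r(n, u) = -n/3
A(R, g) = 5 + 5*g³
(-49 + ((-10 - 31) + r(-2, 7)))*A(-1, -10) = (-49 + ((-10 - 31) - ⅓*(-2)))*(5 + 5*(-10)³) = (-49 + (-41 + ⅔))*(5 + 5*(-1000)) = (-49 - 121/3)*(5 - 5000) = -268/3*(-4995) = 446220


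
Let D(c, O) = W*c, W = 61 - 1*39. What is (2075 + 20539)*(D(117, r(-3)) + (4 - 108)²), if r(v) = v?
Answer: 302801460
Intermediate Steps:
W = 22 (W = 61 - 39 = 22)
D(c, O) = 22*c
(2075 + 20539)*(D(117, r(-3)) + (4 - 108)²) = (2075 + 20539)*(22*117 + (4 - 108)²) = 22614*(2574 + (-104)²) = 22614*(2574 + 10816) = 22614*13390 = 302801460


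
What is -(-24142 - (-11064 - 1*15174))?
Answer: -2096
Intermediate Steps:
-(-24142 - (-11064 - 1*15174)) = -(-24142 - (-11064 - 15174)) = -(-24142 - 1*(-26238)) = -(-24142 + 26238) = -1*2096 = -2096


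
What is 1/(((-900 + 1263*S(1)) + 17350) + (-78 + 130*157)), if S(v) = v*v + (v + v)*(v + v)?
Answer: 1/43097 ≈ 2.3203e-5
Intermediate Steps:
S(v) = 5*v**2 (S(v) = v**2 + (2*v)*(2*v) = v**2 + 4*v**2 = 5*v**2)
1/(((-900 + 1263*S(1)) + 17350) + (-78 + 130*157)) = 1/(((-900 + 1263*(5*1**2)) + 17350) + (-78 + 130*157)) = 1/(((-900 + 1263*(5*1)) + 17350) + (-78 + 20410)) = 1/(((-900 + 1263*5) + 17350) + 20332) = 1/(((-900 + 6315) + 17350) + 20332) = 1/((5415 + 17350) + 20332) = 1/(22765 + 20332) = 1/43097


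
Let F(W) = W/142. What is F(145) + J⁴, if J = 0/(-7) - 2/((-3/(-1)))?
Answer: 14017/11502 ≈ 1.2187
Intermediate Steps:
F(W) = W/142 (F(W) = W*(1/142) = W/142)
J = -⅔ (J = 0*(-⅐) - 2/((-3*(-1))) = 0 - 2/3 = 0 - 2*⅓ = 0 - ⅔ = -⅔ ≈ -0.66667)
F(145) + J⁴ = (1/142)*145 + (-⅔)⁴ = 145/142 + 16/81 = 14017/11502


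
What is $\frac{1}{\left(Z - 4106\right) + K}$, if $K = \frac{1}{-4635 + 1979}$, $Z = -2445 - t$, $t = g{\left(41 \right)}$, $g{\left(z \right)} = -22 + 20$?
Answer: $- \frac{2656}{17394145} \approx -0.00015269$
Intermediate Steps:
$g{\left(z \right)} = -2$
$t = -2$
$Z = -2443$ ($Z = -2445 - -2 = -2445 + 2 = -2443$)
$K = - \frac{1}{2656}$ ($K = \frac{1}{-2656} = - \frac{1}{2656} \approx -0.00037651$)
$\frac{1}{\left(Z - 4106\right) + K} = \frac{1}{\left(-2443 - 4106\right) - \frac{1}{2656}} = \frac{1}{-6549 - \frac{1}{2656}} = \frac{1}{- \frac{17394145}{2656}} = - \frac{2656}{17394145}$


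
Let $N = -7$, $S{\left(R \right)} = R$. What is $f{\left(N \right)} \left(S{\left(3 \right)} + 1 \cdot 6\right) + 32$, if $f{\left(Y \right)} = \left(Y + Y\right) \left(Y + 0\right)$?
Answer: $914$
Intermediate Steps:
$f{\left(Y \right)} = 2 Y^{2}$ ($f{\left(Y \right)} = 2 Y Y = 2 Y^{2}$)
$f{\left(N \right)} \left(S{\left(3 \right)} + 1 \cdot 6\right) + 32 = 2 \left(-7\right)^{2} \left(3 + 1 \cdot 6\right) + 32 = 2 \cdot 49 \left(3 + 6\right) + 32 = 98 \cdot 9 + 32 = 882 + 32 = 914$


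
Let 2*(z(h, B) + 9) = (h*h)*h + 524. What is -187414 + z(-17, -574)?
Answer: -379235/2 ≈ -1.8962e+5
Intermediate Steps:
z(h, B) = 253 + h³/2 (z(h, B) = -9 + ((h*h)*h + 524)/2 = -9 + (h²*h + 524)/2 = -9 + (h³ + 524)/2 = -9 + (524 + h³)/2 = -9 + (262 + h³/2) = 253 + h³/2)
-187414 + z(-17, -574) = -187414 + (253 + (½)*(-17)³) = -187414 + (253 + (½)*(-4913)) = -187414 + (253 - 4913/2) = -187414 - 4407/2 = -379235/2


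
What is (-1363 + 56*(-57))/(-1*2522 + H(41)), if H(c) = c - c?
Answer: 4555/2522 ≈ 1.8061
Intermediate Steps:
H(c) = 0
(-1363 + 56*(-57))/(-1*2522 + H(41)) = (-1363 + 56*(-57))/(-1*2522 + 0) = (-1363 - 3192)/(-2522 + 0) = -4555/(-2522) = -4555*(-1/2522) = 4555/2522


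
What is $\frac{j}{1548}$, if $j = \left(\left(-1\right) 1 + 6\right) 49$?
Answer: $\frac{245}{1548} \approx 0.15827$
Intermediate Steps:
$j = 245$ ($j = \left(-1 + 6\right) 49 = 5 \cdot 49 = 245$)
$\frac{j}{1548} = \frac{245}{1548}$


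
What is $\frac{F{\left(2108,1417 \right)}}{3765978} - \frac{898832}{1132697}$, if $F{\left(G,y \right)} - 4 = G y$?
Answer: $- \frac{261715136}{710951997111} \approx -0.00036812$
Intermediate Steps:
$F{\left(G,y \right)} = 4 + G y$
$\frac{F{\left(2108,1417 \right)}}{3765978} - \frac{898832}{1132697} = \frac{4 + 2108 \cdot 1417}{3765978} - \frac{898832}{1132697} = \left(4 + 2987036\right) \frac{1}{3765978} - \frac{898832}{1132697} = 2987040 \cdot \frac{1}{3765978} - \frac{898832}{1132697} = \frac{497840}{627663} - \frac{898832}{1132697} = - \frac{261715136}{710951997111}$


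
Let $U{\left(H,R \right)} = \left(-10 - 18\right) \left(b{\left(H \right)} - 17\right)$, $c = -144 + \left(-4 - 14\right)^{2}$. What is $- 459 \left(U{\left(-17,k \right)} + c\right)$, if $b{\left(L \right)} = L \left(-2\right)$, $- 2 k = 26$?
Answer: $135864$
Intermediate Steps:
$k = -13$ ($k = \left(- \frac{1}{2}\right) 26 = -13$)
$c = 180$ ($c = -144 + \left(-18\right)^{2} = -144 + 324 = 180$)
$b{\left(L \right)} = - 2 L$
$U{\left(H,R \right)} = 476 + 56 H$ ($U{\left(H,R \right)} = \left(-10 - 18\right) \left(- 2 H - 17\right) = - 28 \left(-17 - 2 H\right) = 476 + 56 H$)
$- 459 \left(U{\left(-17,k \right)} + c\right) = - 459 \left(\left(476 + 56 \left(-17\right)\right) + 180\right) = - 459 \left(\left(476 - 952\right) + 180\right) = - 459 \left(-476 + 180\right) = \left(-459\right) \left(-296\right) = 135864$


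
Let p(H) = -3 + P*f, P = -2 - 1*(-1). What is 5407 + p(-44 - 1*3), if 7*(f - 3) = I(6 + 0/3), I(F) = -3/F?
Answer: 75615/14 ≈ 5401.1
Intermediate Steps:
P = -1 (P = -2 + 1 = -1)
f = 41/14 (f = 3 + (-3/(6 + 0/3))/7 = 3 + (-3/(6 + (⅓)*0))/7 = 3 + (-3/(6 + 0))/7 = 3 + (-3/6)/7 = 3 + (-3*⅙)/7 = 3 + (⅐)*(-½) = 3 - 1/14 = 41/14 ≈ 2.9286)
p(H) = -83/14 (p(H) = -3 - 1*41/14 = -3 - 41/14 = -83/14)
5407 + p(-44 - 1*3) = 5407 - 83/14 = 75615/14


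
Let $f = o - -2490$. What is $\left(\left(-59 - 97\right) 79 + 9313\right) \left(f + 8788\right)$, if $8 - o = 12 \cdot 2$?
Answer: $-33909882$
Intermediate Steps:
$o = -16$ ($o = 8 - 12 \cdot 2 = 8 - 24 = -16$)
$f = 2474$ ($f = -16 - -2490 = -16 + 2490 = 2474$)
$\left(\left(-59 - 97\right) 79 + 9313\right) \left(f + 8788\right) = \left(\left(-59 - 97\right) 79 + 9313\right) \left(2474 + 8788\right) = \left(\left(-156\right) 79 + 9313\right) 11262 = \left(-12324 + 9313\right) 11262 = \left(-3011\right) 11262 = -33909882$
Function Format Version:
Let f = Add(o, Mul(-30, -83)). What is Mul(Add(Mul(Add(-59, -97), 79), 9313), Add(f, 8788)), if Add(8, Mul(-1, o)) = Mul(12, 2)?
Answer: -33909882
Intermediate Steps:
o = -16 (o = Add(8, Mul(-1, Mul(12, 2))) = Add(8, Mul(-1, 24)) = Add(8, -24) = -16)
f = 2474 (f = Add(-16, Mul(-30, -83)) = Add(-16, 2490) = 2474)
Mul(Add(Mul(Add(-59, -97), 79), 9313), Add(f, 8788)) = Mul(Add(Mul(Add(-59, -97), 79), 9313), Add(2474, 8788)) = Mul(Add(Mul(-156, 79), 9313), 11262) = Mul(Add(-12324, 9313), 11262) = Mul(-3011, 11262) = -33909882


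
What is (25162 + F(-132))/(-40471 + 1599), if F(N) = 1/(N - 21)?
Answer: -3849785/5947416 ≈ -0.64730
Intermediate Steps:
F(N) = 1/(-21 + N)
(25162 + F(-132))/(-40471 + 1599) = (25162 + 1/(-21 - 132))/(-40471 + 1599) = (25162 + 1/(-153))/(-38872) = (25162 - 1/153)*(-1/38872) = (3849785/153)*(-1/38872) = -3849785/5947416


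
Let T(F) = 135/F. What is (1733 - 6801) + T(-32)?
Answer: -162311/32 ≈ -5072.2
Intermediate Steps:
(1733 - 6801) + T(-32) = (1733 - 6801) + 135/(-32) = -5068 + 135*(-1/32) = -5068 - 135/32 = -162311/32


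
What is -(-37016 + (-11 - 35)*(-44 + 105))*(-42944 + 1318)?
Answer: -1657630572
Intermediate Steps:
-(-37016 + (-11 - 35)*(-44 + 105))*(-42944 + 1318) = -(-37016 - 46*61)*(-41626) = -(-37016 - 2806)*(-41626) = -(-39822)*(-41626) = -1*1657630572 = -1657630572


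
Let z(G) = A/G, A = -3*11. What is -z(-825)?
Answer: -1/25 ≈ -0.040000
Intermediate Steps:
A = -33
z(G) = -33/G
-z(-825) = -(-33)/(-825) = -(-33)*(-1)/825 = -1*1/25 = -1/25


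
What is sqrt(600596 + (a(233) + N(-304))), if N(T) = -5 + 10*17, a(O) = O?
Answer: sqrt(600994) ≈ 775.24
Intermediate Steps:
N(T) = 165 (N(T) = -5 + 170 = 165)
sqrt(600596 + (a(233) + N(-304))) = sqrt(600596 + (233 + 165)) = sqrt(600596 + 398) = sqrt(600994)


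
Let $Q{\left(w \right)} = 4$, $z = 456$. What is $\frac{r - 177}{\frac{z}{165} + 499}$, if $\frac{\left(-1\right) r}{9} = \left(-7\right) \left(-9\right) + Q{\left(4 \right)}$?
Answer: $- \frac{14300}{9199} \approx -1.5545$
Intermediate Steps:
$r = -603$ ($r = - 9 \left(\left(-7\right) \left(-9\right) + 4\right) = - 9 \left(63 + 4\right) = \left(-9\right) 67 = -603$)
$\frac{r - 177}{\frac{z}{165} + 499} = \frac{-603 - 177}{\frac{456}{165} + 499} = - \frac{780}{456 \cdot \frac{1}{165} + 499} = - \frac{780}{\frac{152}{55} + 499} = - \frac{780}{\frac{27597}{55}} = \left(-780\right) \frac{55}{27597} = - \frac{14300}{9199}$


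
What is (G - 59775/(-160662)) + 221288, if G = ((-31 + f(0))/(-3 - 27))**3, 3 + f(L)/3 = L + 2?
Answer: 39996974595677/180744750 ≈ 2.2129e+5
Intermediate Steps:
f(L) = -3 + 3*L (f(L) = -9 + 3*(L + 2) = -9 + 3*(2 + L) = -9 + (6 + 3*L) = -3 + 3*L)
G = 4913/3375 (G = ((-31 + (-3 + 3*0))/(-3 - 27))**3 = ((-31 + (-3 + 0))/(-30))**3 = ((-31 - 3)*(-1/30))**3 = (-34*(-1/30))**3 = (17/15)**3 = 4913/3375 ≈ 1.4557)
(G - 59775/(-160662)) + 221288 = (4913/3375 - 59775/(-160662)) + 221288 = (4913/3375 - 59775*(-1/160662)) + 221288 = (4913/3375 + 19925/53554) + 221288 = 330357677/180744750 + 221288 = 39996974595677/180744750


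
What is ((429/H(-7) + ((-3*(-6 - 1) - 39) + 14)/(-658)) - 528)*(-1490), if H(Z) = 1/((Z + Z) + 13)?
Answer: 469127990/329 ≈ 1.4259e+6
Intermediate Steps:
H(Z) = 1/(13 + 2*Z) (H(Z) = 1/(2*Z + 13) = 1/(13 + 2*Z))
((429/H(-7) + ((-3*(-6 - 1) - 39) + 14)/(-658)) - 528)*(-1490) = ((429/(1/(13 + 2*(-7))) + ((-3*(-6 - 1) - 39) + 14)/(-658)) - 528)*(-1490) = ((429/(1/(13 - 14)) + ((-3*(-7) - 39) + 14)*(-1/658)) - 528)*(-1490) = ((429/(1/(-1)) + ((21 - 39) + 14)*(-1/658)) - 528)*(-1490) = ((429/(-1) + (-18 + 14)*(-1/658)) - 528)*(-1490) = ((429*(-1) - 4*(-1/658)) - 528)*(-1490) = ((-429 + 2/329) - 528)*(-1490) = (-141139/329 - 528)*(-1490) = -314851/329*(-1490) = 469127990/329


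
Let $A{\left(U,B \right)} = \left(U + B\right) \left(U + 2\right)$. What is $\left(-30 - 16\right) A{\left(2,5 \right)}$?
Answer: $-1288$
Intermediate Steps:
$A{\left(U,B \right)} = \left(2 + U\right) \left(B + U\right)$ ($A{\left(U,B \right)} = \left(B + U\right) \left(2 + U\right) = \left(2 + U\right) \left(B + U\right)$)
$\left(-30 - 16\right) A{\left(2,5 \right)} = \left(-30 - 16\right) \left(2^{2} + 2 \cdot 5 + 2 \cdot 2 + 5 \cdot 2\right) = - 46 \left(4 + 10 + 4 + 10\right) = \left(-46\right) 28 = -1288$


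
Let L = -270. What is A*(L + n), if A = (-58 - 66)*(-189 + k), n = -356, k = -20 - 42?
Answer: -19483624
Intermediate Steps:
k = -62
A = 31124 (A = (-58 - 66)*(-189 - 62) = -124*(-251) = 31124)
A*(L + n) = 31124*(-270 - 356) = 31124*(-626) = -19483624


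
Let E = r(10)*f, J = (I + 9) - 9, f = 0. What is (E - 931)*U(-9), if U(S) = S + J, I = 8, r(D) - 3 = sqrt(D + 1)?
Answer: 931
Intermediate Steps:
r(D) = 3 + sqrt(1 + D) (r(D) = 3 + sqrt(D + 1) = 3 + sqrt(1 + D))
J = 8 (J = (8 + 9) - 9 = 17 - 9 = 8)
E = 0 (E = (3 + sqrt(1 + 10))*0 = (3 + sqrt(11))*0 = 0)
U(S) = 8 + S (U(S) = S + 8 = 8 + S)
(E - 931)*U(-9) = (0 - 931)*(8 - 9) = -931*(-1) = 931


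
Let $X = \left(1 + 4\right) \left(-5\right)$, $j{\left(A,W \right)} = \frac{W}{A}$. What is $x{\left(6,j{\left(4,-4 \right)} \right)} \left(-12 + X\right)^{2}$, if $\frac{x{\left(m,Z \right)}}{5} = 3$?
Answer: $20535$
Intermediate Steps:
$x{\left(m,Z \right)} = 15$ ($x{\left(m,Z \right)} = 5 \cdot 3 = 15$)
$X = -25$ ($X = 5 \left(-5\right) = -25$)
$x{\left(6,j{\left(4,-4 \right)} \right)} \left(-12 + X\right)^{2} = 15 \left(-12 - 25\right)^{2} = 15 \left(-37\right)^{2} = 15 \cdot 1369 = 20535$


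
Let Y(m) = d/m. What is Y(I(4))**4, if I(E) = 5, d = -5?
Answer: 1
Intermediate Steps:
Y(m) = -5/m
Y(I(4))**4 = (-5/5)**4 = (-5*1/5)**4 = (-1)**4 = 1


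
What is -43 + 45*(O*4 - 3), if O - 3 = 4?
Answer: 1082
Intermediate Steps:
O = 7 (O = 3 + 4 = 7)
-43 + 45*(O*4 - 3) = -43 + 45*(7*4 - 3) = -43 + 45*(28 - 3) = -43 + 45*25 = -43 + 1125 = 1082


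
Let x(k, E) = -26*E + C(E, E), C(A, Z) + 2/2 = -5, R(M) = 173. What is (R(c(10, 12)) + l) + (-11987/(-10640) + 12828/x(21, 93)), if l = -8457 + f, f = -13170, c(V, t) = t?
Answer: -23059802953/1074640 ≈ -21458.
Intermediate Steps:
C(A, Z) = -6 (C(A, Z) = -1 - 5 = -6)
l = -21627 (l = -8457 - 13170 = -21627)
x(k, E) = -6 - 26*E (x(k, E) = -26*E - 6 = -6 - 26*E)
(R(c(10, 12)) + l) + (-11987/(-10640) + 12828/x(21, 93)) = (173 - 21627) + (-11987/(-10640) + 12828/(-6 - 26*93)) = -21454 + (-11987*(-1/10640) + 12828/(-6 - 2418)) = -21454 + (11987/10640 + 12828/(-2424)) = -21454 + (11987/10640 + 12828*(-1/2424)) = -21454 + (11987/10640 - 1069/202) = -21454 - 4476393/1074640 = -23059802953/1074640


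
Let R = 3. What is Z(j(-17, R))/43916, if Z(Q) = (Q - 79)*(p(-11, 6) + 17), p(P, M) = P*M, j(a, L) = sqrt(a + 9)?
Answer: 3871/43916 - 49*I*sqrt(2)/21958 ≈ 0.088145 - 0.0031559*I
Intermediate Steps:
j(a, L) = sqrt(9 + a)
p(P, M) = M*P
Z(Q) = 3871 - 49*Q (Z(Q) = (Q - 79)*(6*(-11) + 17) = (-79 + Q)*(-66 + 17) = (-79 + Q)*(-49) = 3871 - 49*Q)
Z(j(-17, R))/43916 = (3871 - 49*sqrt(9 - 17))/43916 = (3871 - 98*I*sqrt(2))*(1/43916) = 3871/43916 - 49*I*sqrt(2)/21958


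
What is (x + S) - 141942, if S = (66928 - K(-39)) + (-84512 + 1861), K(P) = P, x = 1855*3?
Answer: -152061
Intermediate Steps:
x = 5565
S = -15684 (S = (66928 - 1*(-39)) + (-84512 + 1861) = (66928 + 39) - 82651 = 66967 - 82651 = -15684)
(x + S) - 141942 = (5565 - 15684) - 141942 = -10119 - 141942 = -152061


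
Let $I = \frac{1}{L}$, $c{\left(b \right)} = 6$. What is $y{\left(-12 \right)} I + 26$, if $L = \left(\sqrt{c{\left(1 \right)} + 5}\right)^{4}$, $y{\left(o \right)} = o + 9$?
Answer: $\frac{3143}{121} \approx 25.975$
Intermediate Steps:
$y{\left(o \right)} = 9 + o$
$L = 121$ ($L = \left(\sqrt{6 + 5}\right)^{4} = \left(\sqrt{11}\right)^{4} = 121$)
$I = \frac{1}{121} \approx 0.0082645$
$y{\left(-12 \right)} I + 26 = \left(9 - 12\right) \frac{1}{121} + 26 = \left(-3\right) \frac{1}{121} + 26 = - \frac{3}{121} + 26 = \frac{3143}{121}$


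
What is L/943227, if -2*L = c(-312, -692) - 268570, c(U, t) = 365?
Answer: 268205/1886454 ≈ 0.14217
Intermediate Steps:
L = 268205/2 (L = -(365 - 268570)/2 = -1/2*(-268205) = 268205/2 ≈ 1.3410e+5)
L/943227 = (268205/2)/943227 = (268205/2)*(1/943227) = 268205/1886454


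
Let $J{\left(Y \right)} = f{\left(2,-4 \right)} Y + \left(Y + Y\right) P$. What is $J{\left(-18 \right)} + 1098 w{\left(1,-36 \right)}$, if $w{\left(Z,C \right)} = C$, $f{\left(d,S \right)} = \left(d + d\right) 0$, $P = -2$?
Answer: $-39456$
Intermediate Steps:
$f{\left(d,S \right)} = 0$ ($f{\left(d,S \right)} = 2 d 0 = 0$)
$J{\left(Y \right)} = - 4 Y$ ($J{\left(Y \right)} = 0 Y + \left(Y + Y\right) \left(-2\right) = 0 + 2 Y \left(-2\right) = 0 - 4 Y = - 4 Y$)
$J{\left(-18 \right)} + 1098 w{\left(1,-36 \right)} = \left(-4\right) \left(-18\right) + 1098 \left(-36\right) = 72 - 39528 = -39456$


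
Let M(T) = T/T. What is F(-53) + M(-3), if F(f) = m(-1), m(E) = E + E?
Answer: -1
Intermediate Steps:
m(E) = 2*E
F(f) = -2 (F(f) = 2*(-1) = -2)
M(T) = 1
F(-53) + M(-3) = -2 + 1 = -1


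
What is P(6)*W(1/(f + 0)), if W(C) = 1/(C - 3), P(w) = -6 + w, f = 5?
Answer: 0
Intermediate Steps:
W(C) = 1/(-3 + C)
P(6)*W(1/(f + 0)) = (-6 + 6)/(-3 + 1/(5 + 0)) = 0/(-3 + 1/5) = 0/(-3 + ⅕) = 0/(-14/5) = 0*(-5/14) = 0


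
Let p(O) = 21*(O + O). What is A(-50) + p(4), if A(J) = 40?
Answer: 208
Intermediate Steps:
p(O) = 42*O (p(O) = 21*(2*O) = 42*O)
A(-50) + p(4) = 40 + 42*4 = 40 + 168 = 208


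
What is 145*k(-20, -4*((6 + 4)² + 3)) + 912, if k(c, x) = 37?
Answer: 6277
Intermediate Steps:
145*k(-20, -4*((6 + 4)² + 3)) + 912 = 145*37 + 912 = 5365 + 912 = 6277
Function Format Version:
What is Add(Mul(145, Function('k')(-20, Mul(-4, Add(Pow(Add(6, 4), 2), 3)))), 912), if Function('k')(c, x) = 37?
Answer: 6277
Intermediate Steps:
Add(Mul(145, Function('k')(-20, Mul(-4, Add(Pow(Add(6, 4), 2), 3)))), 912) = Add(Mul(145, 37), 912) = Add(5365, 912) = 6277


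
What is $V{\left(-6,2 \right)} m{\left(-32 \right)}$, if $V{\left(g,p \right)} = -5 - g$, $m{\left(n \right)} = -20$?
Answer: $-20$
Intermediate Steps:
$V{\left(-6,2 \right)} m{\left(-32 \right)} = \left(-5 - -6\right) \left(-20\right) = \left(-5 + 6\right) \left(-20\right) = 1 \left(-20\right) = -20$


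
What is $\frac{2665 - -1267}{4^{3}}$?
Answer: $\frac{983}{16} \approx 61.438$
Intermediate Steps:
$\frac{2665 - -1267}{4^{3}} = \frac{2665 + 1267}{64} = 3932 \cdot \frac{1}{64} = \frac{983}{16}$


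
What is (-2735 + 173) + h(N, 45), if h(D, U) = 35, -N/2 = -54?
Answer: -2527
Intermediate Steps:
N = 108 (N = -2*(-54) = 108)
(-2735 + 173) + h(N, 45) = (-2735 + 173) + 35 = -2562 + 35 = -2527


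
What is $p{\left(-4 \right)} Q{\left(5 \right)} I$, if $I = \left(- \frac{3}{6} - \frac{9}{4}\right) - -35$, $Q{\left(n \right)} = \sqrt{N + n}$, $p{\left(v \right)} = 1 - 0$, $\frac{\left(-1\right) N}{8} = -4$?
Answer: $\frac{129 \sqrt{37}}{4} \approx 196.17$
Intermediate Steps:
$N = 32$ ($N = \left(-8\right) \left(-4\right) = 32$)
$p{\left(v \right)} = 1$ ($p{\left(v \right)} = 1 + 0 = 1$)
$Q{\left(n \right)} = \sqrt{32 + n}$
$I = \frac{129}{4}$ ($I = \left(\left(-3\right) \frac{1}{6} - \frac{9}{4}\right) + 35 = \left(- \frac{1}{2} - \frac{9}{4}\right) + 35 = - \frac{11}{4} + 35 = \frac{129}{4} \approx 32.25$)
$p{\left(-4 \right)} Q{\left(5 \right)} I = 1 \sqrt{32 + 5} \cdot \frac{129}{4} = 1 \sqrt{37} \cdot \frac{129}{4} = \sqrt{37} \cdot \frac{129}{4} = \frac{129 \sqrt{37}}{4}$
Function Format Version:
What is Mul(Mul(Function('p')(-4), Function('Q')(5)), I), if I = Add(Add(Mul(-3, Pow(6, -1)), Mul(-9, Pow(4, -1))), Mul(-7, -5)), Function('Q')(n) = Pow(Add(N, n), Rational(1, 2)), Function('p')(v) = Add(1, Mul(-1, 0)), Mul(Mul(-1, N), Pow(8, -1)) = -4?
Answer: Mul(Rational(129, 4), Pow(37, Rational(1, 2))) ≈ 196.17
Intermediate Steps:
N = 32 (N = Mul(-8, -4) = 32)
Function('p')(v) = 1 (Function('p')(v) = Add(1, 0) = 1)
Function('Q')(n) = Pow(Add(32, n), Rational(1, 2))
I = Rational(129, 4) (I = Add(Add(Mul(-3, Rational(1, 6)), Mul(-9, Rational(1, 4))), 35) = Add(Add(Rational(-1, 2), Rational(-9, 4)), 35) = Add(Rational(-11, 4), 35) = Rational(129, 4) ≈ 32.250)
Mul(Mul(Function('p')(-4), Function('Q')(5)), I) = Mul(Mul(1, Pow(Add(32, 5), Rational(1, 2))), Rational(129, 4)) = Mul(Mul(1, Pow(37, Rational(1, 2))), Rational(129, 4)) = Mul(Pow(37, Rational(1, 2)), Rational(129, 4)) = Mul(Rational(129, 4), Pow(37, Rational(1, 2)))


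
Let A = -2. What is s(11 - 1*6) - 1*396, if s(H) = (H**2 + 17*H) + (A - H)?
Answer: -293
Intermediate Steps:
s(H) = -2 + H**2 + 16*H (s(H) = (H**2 + 17*H) + (-2 - H) = -2 + H**2 + 16*H)
s(11 - 1*6) - 1*396 = (-2 + (11 - 1*6)**2 + 16*(11 - 1*6)) - 1*396 = (-2 + (11 - 6)**2 + 16*(11 - 6)) - 396 = (-2 + 5**2 + 16*5) - 396 = (-2 + 25 + 80) - 396 = 103 - 396 = -293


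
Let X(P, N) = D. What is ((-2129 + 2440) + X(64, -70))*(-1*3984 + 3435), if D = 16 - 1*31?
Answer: -162504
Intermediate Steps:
D = -15 (D = 16 - 31 = -15)
X(P, N) = -15
((-2129 + 2440) + X(64, -70))*(-1*3984 + 3435) = ((-2129 + 2440) - 15)*(-1*3984 + 3435) = (311 - 15)*(-3984 + 3435) = 296*(-549) = -162504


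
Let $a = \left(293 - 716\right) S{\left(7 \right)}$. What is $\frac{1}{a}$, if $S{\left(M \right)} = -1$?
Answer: $\frac{1}{423} \approx 0.0023641$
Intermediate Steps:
$a = 423$ ($a = \left(293 - 716\right) \left(-1\right) = \left(-423\right) \left(-1\right) = 423$)
$\frac{1}{a} = \frac{1}{423}$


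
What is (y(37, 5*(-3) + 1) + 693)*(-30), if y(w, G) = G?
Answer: -20370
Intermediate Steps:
(y(37, 5*(-3) + 1) + 693)*(-30) = ((5*(-3) + 1) + 693)*(-30) = ((-15 + 1) + 693)*(-30) = (-14 + 693)*(-30) = 679*(-30) = -20370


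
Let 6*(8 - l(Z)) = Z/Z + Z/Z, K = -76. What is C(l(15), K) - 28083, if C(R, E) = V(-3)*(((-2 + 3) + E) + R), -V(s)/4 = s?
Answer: -28891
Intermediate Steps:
V(s) = -4*s
l(Z) = 23/3 (l(Z) = 8 - (Z/Z + Z/Z)/6 = 8 - (1 + 1)/6 = 8 - 1/6*2 = 8 - 1/3 = 23/3)
C(R, E) = 12 + 12*E + 12*R (C(R, E) = (-4*(-3))*(((-2 + 3) + E) + R) = 12*((1 + E) + R) = 12*(1 + E + R) = 12 + 12*E + 12*R)
C(l(15), K) - 28083 = (12 + 12*(-76) + 12*(23/3)) - 28083 = (12 - 912 + 92) - 28083 = -808 - 28083 = -28891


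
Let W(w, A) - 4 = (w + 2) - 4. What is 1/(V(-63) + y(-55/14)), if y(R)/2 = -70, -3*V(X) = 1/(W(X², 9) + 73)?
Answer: -12132/1698481 ≈ -0.0071428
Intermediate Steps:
W(w, A) = 2 + w (W(w, A) = 4 + ((w + 2) - 4) = 4 + ((2 + w) - 4) = 4 + (-2 + w) = 2 + w)
V(X) = -1/(3*(75 + X²)) (V(X) = -1/(3*((2 + X²) + 73)) = -1/(3*(75 + X²)))
y(R) = -140 (y(R) = 2*(-70) = -140)
1/(V(-63) + y(-55/14)) = 1/(-1/(225 + 3*(-63)²) - 140) = 1/(-1/(225 + 3*3969) - 140) = 1/(-1/(225 + 11907) - 140) = 1/(-1/12132 - 140) = 1/(-1698481/12132) = -12132/1698481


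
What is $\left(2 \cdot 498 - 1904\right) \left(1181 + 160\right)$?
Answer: $-1217628$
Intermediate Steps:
$\left(2 \cdot 498 - 1904\right) \left(1181 + 160\right) = \left(996 - 1904\right) 1341 = \left(-908\right) 1341 = -1217628$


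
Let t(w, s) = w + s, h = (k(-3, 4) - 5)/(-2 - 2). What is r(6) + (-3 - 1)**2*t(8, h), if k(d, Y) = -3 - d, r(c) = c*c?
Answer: 184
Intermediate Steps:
r(c) = c**2
h = 5/4 (h = ((-3 - 1*(-3)) - 5)/(-2 - 2) = ((-3 + 3) - 5)/(-4) = (0 - 5)*(-1/4) = -5*(-1/4) = 5/4 ≈ 1.2500)
t(w, s) = s + w
r(6) + (-3 - 1)**2*t(8, h) = 6**2 + (-3 - 1)**2*(5/4 + 8) = 36 + (-4)**2*(37/4) = 36 + 16*(37/4) = 36 + 148 = 184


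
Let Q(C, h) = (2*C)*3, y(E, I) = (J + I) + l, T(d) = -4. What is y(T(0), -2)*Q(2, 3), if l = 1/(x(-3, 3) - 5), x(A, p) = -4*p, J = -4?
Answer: -1236/17 ≈ -72.706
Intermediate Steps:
l = -1/17 (l = 1/(-4*3 - 5) = 1/(-12 - 5) = 1/(-17) = -1/17 ≈ -0.058824)
y(E, I) = -69/17 + I (y(E, I) = (-4 + I) - 1/17 = -69/17 + I)
Q(C, h) = 6*C
y(T(0), -2)*Q(2, 3) = (-69/17 - 2)*(6*2) = -103/17*12 = -1236/17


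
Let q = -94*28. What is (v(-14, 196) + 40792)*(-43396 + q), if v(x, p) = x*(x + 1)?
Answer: -1885951272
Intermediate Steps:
q = -2632
v(x, p) = x*(1 + x)
(v(-14, 196) + 40792)*(-43396 + q) = (-14*(1 - 14) + 40792)*(-43396 - 2632) = (-14*(-13) + 40792)*(-46028) = (182 + 40792)*(-46028) = 40974*(-46028) = -1885951272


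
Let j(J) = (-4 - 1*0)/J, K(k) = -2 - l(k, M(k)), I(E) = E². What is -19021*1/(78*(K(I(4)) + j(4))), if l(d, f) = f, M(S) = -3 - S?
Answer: -19021/1248 ≈ -15.241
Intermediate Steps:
K(k) = 1 + k (K(k) = -2 - (-3 - k) = -2 + (3 + k) = 1 + k)
j(J) = -4/J (j(J) = (-4 + 0)/J = -4/J)
-19021*1/(78*(K(I(4)) + j(4))) = -19021*1/(78*((1 + 4²) - 4/4)) = -19021*1/(78*((1 + 16) - 4*¼)) = -19021*1/(78*(17 - 1)) = -19021/(78*16) = -19021/1248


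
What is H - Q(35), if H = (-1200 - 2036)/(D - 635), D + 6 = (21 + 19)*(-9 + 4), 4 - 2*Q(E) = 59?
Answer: 52727/1682 ≈ 31.348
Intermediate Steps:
Q(E) = -55/2 (Q(E) = 2 - ½*59 = 2 - 59/2 = -55/2)
D = -206 (D = -6 + (21 + 19)*(-9 + 4) = -6 + 40*(-5) = -6 - 200 = -206)
H = 3236/841 (H = (-1200 - 2036)/(-206 - 635) = -3236/(-841) = -3236*(-1/841) = 3236/841 ≈ 3.8478)
H - Q(35) = 3236/841 - 1*(-55/2) = 3236/841 + 55/2 = 52727/1682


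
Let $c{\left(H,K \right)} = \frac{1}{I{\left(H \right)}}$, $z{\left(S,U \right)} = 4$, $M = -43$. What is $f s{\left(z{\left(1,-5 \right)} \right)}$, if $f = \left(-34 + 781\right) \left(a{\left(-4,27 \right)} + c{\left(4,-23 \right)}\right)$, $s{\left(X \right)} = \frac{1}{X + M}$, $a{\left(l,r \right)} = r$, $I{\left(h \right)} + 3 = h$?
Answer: $- \frac{6972}{13} \approx -536.31$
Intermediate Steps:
$I{\left(h \right)} = -3 + h$
$c{\left(H,K \right)} = \frac{1}{-3 + H}$
$s{\left(X \right)} = \frac{1}{-43 + X}$ ($s{\left(X \right)} = \frac{1}{X - 43} = \frac{1}{-43 + X}$)
$f = 20916$ ($f = \left(-34 + 781\right) \left(27 + \frac{1}{-3 + 4}\right) = 747 \left(27 + 1^{-1}\right) = 747 \left(27 + 1\right) = 747 \cdot 28 = 20916$)
$f s{\left(z{\left(1,-5 \right)} \right)} = \frac{20916}{-43 + 4} = \frac{20916}{-39} = 20916 \left(- \frac{1}{39}\right) = - \frac{6972}{13}$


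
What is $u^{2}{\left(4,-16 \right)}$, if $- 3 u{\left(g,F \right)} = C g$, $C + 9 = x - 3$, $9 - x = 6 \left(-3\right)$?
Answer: $400$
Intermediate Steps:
$x = 27$ ($x = 9 - 6 \left(-3\right) = 9 - -18 = 9 + 18 = 27$)
$C = 15$ ($C = -9 + \left(27 - 3\right) = -9 + 24 = 15$)
$u{\left(g,F \right)} = - 5 g$ ($u{\left(g,F \right)} = - \frac{15 g}{3} = - 5 g$)
$u^{2}{\left(4,-16 \right)} = \left(\left(-5\right) 4\right)^{2} = \left(-20\right)^{2} = 400$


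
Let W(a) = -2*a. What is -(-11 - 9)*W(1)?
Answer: -40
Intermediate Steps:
-(-11 - 9)*W(1) = -(-11 - 9)*(-2*1) = -(-20)*(-2) = -1*40 = -40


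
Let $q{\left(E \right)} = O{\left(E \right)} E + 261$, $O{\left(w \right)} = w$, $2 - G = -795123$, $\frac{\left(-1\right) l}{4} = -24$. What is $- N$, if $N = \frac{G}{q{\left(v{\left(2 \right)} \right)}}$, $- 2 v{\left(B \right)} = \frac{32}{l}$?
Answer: $- \frac{28624500}{9397} \approx -3046.1$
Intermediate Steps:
$l = 96$ ($l = \left(-4\right) \left(-24\right) = 96$)
$G = 795125$ ($G = 2 - -795123 = 2 + 795123 = 795125$)
$v{\left(B \right)} = - \frac{1}{6}$ ($v{\left(B \right)} = - \frac{32 \cdot \frac{1}{96}}{2} = \left(- \frac{1}{2}\right) \frac{1}{3} = - \frac{1}{6}$)
$q{\left(E \right)} = 261 + E^{2}$ ($q{\left(E \right)} = E E + 261 = E^{2} + 261 = 261 + E^{2}$)
$N = \frac{28624500}{9397}$ ($N = \frac{795125}{261 + \left(- \frac{1}{6}\right)^{2}} = \frac{795125}{261 + \frac{1}{36}} = \frac{795125}{\frac{9397}{36}} = 795125 \cdot \frac{36}{9397} = \frac{28624500}{9397} \approx 3046.1$)
$- N = \left(-1\right) \frac{28624500}{9397} = - \frac{28624500}{9397}$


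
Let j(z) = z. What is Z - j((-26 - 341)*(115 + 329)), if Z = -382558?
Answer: -219610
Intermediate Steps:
Z - j((-26 - 341)*(115 + 329)) = -382558 - (-26 - 341)*(115 + 329) = -382558 - (-367)*444 = -382558 - 1*(-162948) = -382558 + 162948 = -219610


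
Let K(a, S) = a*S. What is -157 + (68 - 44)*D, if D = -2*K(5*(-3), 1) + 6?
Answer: 707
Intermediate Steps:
K(a, S) = S*a
D = 36 (D = -2*5*(-3) + 6 = -2*(-15) + 6 = 30 + 6 = 36)
-157 + (68 - 44)*D = -157 + (68 - 44)*36 = -157 + 24*36 = -157 + 864 = 707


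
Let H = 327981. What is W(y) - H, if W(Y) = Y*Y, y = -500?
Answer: -77981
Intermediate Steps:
W(Y) = Y²
W(y) - H = (-500)² - 1*327981 = 250000 - 327981 = -77981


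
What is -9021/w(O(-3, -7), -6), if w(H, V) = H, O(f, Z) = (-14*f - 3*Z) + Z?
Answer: -9021/56 ≈ -161.09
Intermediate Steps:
O(f, Z) = -14*f - 2*Z
-9021/w(O(-3, -7), -6) = -9021/(-14*(-3) - 2*(-7)) = -9021/(42 + 14) = -9021/56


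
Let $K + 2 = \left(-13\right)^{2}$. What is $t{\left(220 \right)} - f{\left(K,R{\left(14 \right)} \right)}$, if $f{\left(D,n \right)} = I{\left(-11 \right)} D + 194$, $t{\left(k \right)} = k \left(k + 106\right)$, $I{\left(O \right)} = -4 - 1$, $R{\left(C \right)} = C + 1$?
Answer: $72361$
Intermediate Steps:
$R{\left(C \right)} = 1 + C$
$K = 167$ ($K = -2 + \left(-13\right)^{2} = -2 + 169 = 167$)
$I{\left(O \right)} = -5$ ($I{\left(O \right)} = -4 - 1 = -5$)
$t{\left(k \right)} = k \left(106 + k\right)$
$f{\left(D,n \right)} = 194 - 5 D$ ($f{\left(D,n \right)} = - 5 D + 194 = 194 - 5 D$)
$t{\left(220 \right)} - f{\left(K,R{\left(14 \right)} \right)} = 220 \left(106 + 220\right) - \left(194 - 835\right) = 220 \cdot 326 - \left(194 - 835\right) = 71720 - -641 = 71720 + 641 = 72361$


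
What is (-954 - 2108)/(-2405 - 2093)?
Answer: 1531/2249 ≈ 0.68075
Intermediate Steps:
(-954 - 2108)/(-2405 - 2093) = -3062/(-4498) = -3062*(-1/4498) = 1531/2249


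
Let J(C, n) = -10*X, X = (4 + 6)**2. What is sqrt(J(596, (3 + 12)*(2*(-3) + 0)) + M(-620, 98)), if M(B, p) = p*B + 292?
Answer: 22*I*sqrt(127) ≈ 247.93*I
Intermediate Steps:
M(B, p) = 292 + B*p (M(B, p) = B*p + 292 = 292 + B*p)
X = 100 (X = 10**2 = 100)
J(C, n) = -1000 (J(C, n) = -10*100 = -1000)
sqrt(J(596, (3 + 12)*(2*(-3) + 0)) + M(-620, 98)) = sqrt(-1000 + (292 - 620*98)) = sqrt(-1000 + (292 - 60760)) = sqrt(-1000 - 60468) = sqrt(-61468) = 22*I*sqrt(127)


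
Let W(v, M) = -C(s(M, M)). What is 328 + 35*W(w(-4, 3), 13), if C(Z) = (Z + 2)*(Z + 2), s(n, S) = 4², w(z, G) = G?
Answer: -11012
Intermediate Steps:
s(n, S) = 16
C(Z) = (2 + Z)² (C(Z) = (2 + Z)*(2 + Z) = (2 + Z)²)
W(v, M) = -324 (W(v, M) = -(2 + 16)² = -1*18² = -1*324 = -324)
328 + 35*W(w(-4, 3), 13) = 328 + 35*(-324) = 328 - 11340 = -11012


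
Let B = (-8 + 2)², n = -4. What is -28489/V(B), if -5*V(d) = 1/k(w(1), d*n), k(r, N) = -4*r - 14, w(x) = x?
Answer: -2564010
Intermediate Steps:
k(r, N) = -14 - 4*r
B = 36 (B = (-6)² = 36)
V(d) = 1/90 (V(d) = -1/(5*(-14 - 4*1)) = -1/(5*(-14 - 4)) = -⅕/(-18) = -⅕*(-1/18) = 1/90)
-28489/V(B) = -28489/1/90 = -28489*90 = -2564010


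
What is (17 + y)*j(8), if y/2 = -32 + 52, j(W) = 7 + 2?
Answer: 513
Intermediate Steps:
j(W) = 9
y = 40 (y = 2*(-32 + 52) = 2*20 = 40)
(17 + y)*j(8) = (17 + 40)*9 = 57*9 = 513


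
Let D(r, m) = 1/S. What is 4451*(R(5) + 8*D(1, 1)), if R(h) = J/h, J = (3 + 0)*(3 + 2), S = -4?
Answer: 4451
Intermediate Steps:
J = 15 (J = 3*5 = 15)
D(r, m) = -¼ (D(r, m) = 1/(-4) = -¼)
R(h) = 15/h
4451*(R(5) + 8*D(1, 1)) = 4451*(15/5 + 8*(-¼)) = 4451*(15*(⅕) - 2) = 4451*(3 - 2) = 4451*1 = 4451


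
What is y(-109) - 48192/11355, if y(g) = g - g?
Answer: -16064/3785 ≈ -4.2441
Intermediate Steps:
y(g) = 0
y(-109) - 48192/11355 = 0 - 48192/11355 = 0 - 1*16064/3785 = 0 - 16064/3785 = -16064/3785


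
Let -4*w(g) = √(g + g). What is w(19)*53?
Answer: -53*√38/4 ≈ -81.678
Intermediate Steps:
w(g) = -√2*√g/4 (w(g) = -√(g + g)/4 = -√2*√g/4)
w(19)*53 = -√2*√19/4*53 = -√38/4*53 = -53*√38/4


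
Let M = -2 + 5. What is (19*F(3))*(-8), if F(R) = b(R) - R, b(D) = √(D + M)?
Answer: 456 - 152*√6 ≈ 83.678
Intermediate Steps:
M = 3
b(D) = √(3 + D) (b(D) = √(D + 3) = √(3 + D))
F(R) = √(3 + R) - R
(19*F(3))*(-8) = (19*(√(3 + 3) - 1*3))*(-8) = (19*(√6 - 3))*(-8) = (19*(-3 + √6))*(-8) = (-57 + 19*√6)*(-8) = 456 - 152*√6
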